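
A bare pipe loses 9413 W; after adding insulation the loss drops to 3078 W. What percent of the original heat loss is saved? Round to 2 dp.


Savings = ((9413-3078)/9413)*100 = 67.30 %

67.30 %


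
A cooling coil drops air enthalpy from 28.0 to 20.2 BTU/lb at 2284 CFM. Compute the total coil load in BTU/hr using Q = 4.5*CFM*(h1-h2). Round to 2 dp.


Q = 4.5 * 2284 * (28.0 - 20.2) = 80168.40 BTU/hr

80168.40 BTU/hr


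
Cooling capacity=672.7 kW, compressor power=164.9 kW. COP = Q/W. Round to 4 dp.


COP = 672.7 / 164.9 = 4.0794

4.0794


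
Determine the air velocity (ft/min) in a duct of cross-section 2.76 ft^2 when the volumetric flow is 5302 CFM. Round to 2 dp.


V = 5302 / 2.76 = 1921.01 ft/min

1921.01 ft/min


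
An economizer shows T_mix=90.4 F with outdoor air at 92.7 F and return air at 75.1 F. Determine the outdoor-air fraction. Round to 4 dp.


frac = (90.4 - 75.1) / (92.7 - 75.1) = 0.8693

0.8693


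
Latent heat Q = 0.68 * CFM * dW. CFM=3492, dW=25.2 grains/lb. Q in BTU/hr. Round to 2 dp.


Q = 0.68 * 3492 * 25.2 = 59838.91 BTU/hr

59838.91 BTU/hr


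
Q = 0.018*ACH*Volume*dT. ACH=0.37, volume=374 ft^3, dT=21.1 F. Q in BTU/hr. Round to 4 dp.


Q = 0.018 * 0.37 * 374 * 21.1 = 52.5567 BTU/hr

52.5567 BTU/hr


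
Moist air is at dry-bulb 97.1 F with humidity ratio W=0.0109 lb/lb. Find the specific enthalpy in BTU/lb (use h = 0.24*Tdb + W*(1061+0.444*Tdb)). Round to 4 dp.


h = 0.24*97.1 + 0.0109*(1061+0.444*97.1) = 35.3388 BTU/lb

35.3388 BTU/lb


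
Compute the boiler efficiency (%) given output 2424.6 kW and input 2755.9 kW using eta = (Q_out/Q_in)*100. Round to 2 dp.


eta = (2424.6/2755.9)*100 = 87.98 %

87.98 %


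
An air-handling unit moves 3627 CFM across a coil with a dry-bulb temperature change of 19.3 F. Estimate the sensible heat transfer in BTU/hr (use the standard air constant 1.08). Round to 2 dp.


Q = 1.08 * 3627 * 19.3 = 75601.19 BTU/hr

75601.19 BTU/hr


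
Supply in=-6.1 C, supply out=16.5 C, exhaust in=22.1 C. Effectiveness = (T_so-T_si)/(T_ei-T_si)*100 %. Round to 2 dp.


eff = (16.5-(-6.1))/(22.1-(-6.1))*100 = 80.14 %

80.14 %


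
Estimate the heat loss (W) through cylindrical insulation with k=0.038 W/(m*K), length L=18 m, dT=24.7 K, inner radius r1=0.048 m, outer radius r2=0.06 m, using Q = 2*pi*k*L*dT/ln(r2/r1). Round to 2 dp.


Q = 2*pi*0.038*18*24.7/ln(0.06/0.048) = 475.72 W

475.72 W


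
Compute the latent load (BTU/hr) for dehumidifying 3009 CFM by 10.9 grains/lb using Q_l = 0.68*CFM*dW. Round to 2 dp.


Q = 0.68 * 3009 * 10.9 = 22302.71 BTU/hr

22302.71 BTU/hr


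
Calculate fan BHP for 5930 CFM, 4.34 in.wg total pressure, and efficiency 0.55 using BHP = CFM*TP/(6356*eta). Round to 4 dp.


BHP = 5930 * 4.34 / (6356 * 0.55) = 7.3620 hp

7.3620 hp


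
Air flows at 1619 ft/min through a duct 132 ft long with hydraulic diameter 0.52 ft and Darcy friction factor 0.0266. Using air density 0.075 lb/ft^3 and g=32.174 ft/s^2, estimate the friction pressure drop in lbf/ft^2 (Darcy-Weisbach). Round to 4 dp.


v_fps = 1619/60 = 26.9833 ft/s
dp = 0.0266*(132/0.52)*0.075*26.9833^2/(2*32.174) = 5.7302 lbf/ft^2

5.7302 lbf/ft^2


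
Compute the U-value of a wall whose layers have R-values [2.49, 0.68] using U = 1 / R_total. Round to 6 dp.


R_total = 2.49 + 0.68 = 3.17
U = 1/3.17 = 0.315457

0.315457


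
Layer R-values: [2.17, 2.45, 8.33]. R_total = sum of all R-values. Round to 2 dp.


R_total = 2.17 + 2.45 + 8.33 = 12.95

12.95


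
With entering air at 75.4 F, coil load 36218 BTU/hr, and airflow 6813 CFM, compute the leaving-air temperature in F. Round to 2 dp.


dT = 36218/(1.08*6813) = 4.9222
T_leave = 75.4 - 4.9222 = 70.48 F

70.48 F


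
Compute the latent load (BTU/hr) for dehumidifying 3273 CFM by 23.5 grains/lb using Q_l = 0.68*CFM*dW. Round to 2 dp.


Q = 0.68 * 3273 * 23.5 = 52302.54 BTU/hr

52302.54 BTU/hr


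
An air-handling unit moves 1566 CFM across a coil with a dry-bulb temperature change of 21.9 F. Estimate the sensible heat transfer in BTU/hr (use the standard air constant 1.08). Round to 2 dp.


Q = 1.08 * 1566 * 21.9 = 37039.03 BTU/hr

37039.03 BTU/hr


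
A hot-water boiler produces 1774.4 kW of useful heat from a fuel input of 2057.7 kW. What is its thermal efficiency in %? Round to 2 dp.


eta = (1774.4/2057.7)*100 = 86.23 %

86.23 %


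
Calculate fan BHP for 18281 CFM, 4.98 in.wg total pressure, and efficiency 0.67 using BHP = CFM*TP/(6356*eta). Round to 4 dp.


BHP = 18281 * 4.98 / (6356 * 0.67) = 21.3782 hp

21.3782 hp


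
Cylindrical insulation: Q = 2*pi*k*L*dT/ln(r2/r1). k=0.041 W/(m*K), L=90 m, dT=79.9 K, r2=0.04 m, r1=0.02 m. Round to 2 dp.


Q = 2*pi*0.041*90*79.9/ln(0.04/0.02) = 2672.56 W

2672.56 W


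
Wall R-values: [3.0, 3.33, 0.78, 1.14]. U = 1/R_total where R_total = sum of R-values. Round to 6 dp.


R_total = 3.0 + 3.33 + 0.78 + 1.14 = 8.25
U = 1/8.25 = 0.121212

0.121212


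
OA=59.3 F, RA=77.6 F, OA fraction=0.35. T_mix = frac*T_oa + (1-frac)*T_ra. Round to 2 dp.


T_mix = 0.35*59.3 + 0.65*77.6 = 71.20 F

71.20 F


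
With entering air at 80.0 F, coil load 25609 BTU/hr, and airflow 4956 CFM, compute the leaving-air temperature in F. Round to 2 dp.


dT = 25609/(1.08*4956) = 4.7845
T_leave = 80.0 - 4.7845 = 75.22 F

75.22 F


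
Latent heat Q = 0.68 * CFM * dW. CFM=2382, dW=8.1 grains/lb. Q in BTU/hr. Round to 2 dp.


Q = 0.68 * 2382 * 8.1 = 13120.06 BTU/hr

13120.06 BTU/hr


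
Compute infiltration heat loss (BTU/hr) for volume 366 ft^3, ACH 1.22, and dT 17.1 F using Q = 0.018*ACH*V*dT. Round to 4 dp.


Q = 0.018 * 1.22 * 366 * 17.1 = 137.4389 BTU/hr

137.4389 BTU/hr


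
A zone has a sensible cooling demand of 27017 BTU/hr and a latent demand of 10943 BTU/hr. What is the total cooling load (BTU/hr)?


Qt = 27017 + 10943 = 37960 BTU/hr

37960 BTU/hr


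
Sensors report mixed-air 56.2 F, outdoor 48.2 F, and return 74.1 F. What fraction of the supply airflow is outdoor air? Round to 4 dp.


frac = (56.2 - 74.1) / (48.2 - 74.1) = 0.6911

0.6911


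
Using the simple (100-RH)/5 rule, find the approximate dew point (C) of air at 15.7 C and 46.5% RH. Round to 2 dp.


Td = 15.7 - (100-46.5)/5 = 5.00 C

5.00 C


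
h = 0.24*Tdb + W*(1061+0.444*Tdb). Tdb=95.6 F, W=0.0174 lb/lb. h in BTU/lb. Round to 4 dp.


h = 0.24*95.6 + 0.0174*(1061+0.444*95.6) = 42.1440 BTU/lb

42.1440 BTU/lb


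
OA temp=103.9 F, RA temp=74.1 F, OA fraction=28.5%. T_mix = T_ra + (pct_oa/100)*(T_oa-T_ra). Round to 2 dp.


T_mix = 74.1 + (28.5/100)*(103.9-74.1) = 82.59 F

82.59 F


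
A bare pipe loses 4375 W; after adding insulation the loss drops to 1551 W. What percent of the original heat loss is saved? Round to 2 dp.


Savings = ((4375-1551)/4375)*100 = 64.55 %

64.55 %


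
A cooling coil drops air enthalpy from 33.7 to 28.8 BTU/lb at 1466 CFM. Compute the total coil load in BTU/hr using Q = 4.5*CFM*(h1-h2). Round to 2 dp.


Q = 4.5 * 1466 * (33.7 - 28.8) = 32325.30 BTU/hr

32325.30 BTU/hr


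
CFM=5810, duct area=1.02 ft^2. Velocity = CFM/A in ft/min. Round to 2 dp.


V = 5810 / 1.02 = 5696.08 ft/min

5696.08 ft/min


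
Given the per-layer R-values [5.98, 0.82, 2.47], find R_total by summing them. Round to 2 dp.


R_total = 5.98 + 0.82 + 2.47 = 9.27

9.27


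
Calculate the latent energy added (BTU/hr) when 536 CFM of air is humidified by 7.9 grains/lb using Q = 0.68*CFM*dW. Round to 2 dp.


Q = 0.68 * 536 * 7.9 = 2879.39 BTU/hr

2879.39 BTU/hr


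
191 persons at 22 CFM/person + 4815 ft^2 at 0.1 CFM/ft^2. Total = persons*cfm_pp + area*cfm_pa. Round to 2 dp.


Total = 191*22 + 4815*0.1 = 4683.50 CFM

4683.50 CFM


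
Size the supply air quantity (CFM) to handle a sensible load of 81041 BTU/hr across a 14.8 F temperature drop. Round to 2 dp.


CFM = 81041 / (1.08 * 14.8) = 5070.13

5070.13 CFM


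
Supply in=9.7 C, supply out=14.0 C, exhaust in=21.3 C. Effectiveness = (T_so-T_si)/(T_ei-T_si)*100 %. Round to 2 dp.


eff = (14.0-9.7)/(21.3-9.7)*100 = 37.07 %

37.07 %


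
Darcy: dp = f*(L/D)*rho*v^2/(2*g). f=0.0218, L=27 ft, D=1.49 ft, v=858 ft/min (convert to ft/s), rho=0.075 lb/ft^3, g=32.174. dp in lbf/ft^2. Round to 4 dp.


v_fps = 858/60 = 14.3 ft/s
dp = 0.0218*(27/1.49)*0.075*14.3^2/(2*32.174) = 0.0942 lbf/ft^2

0.0942 lbf/ft^2


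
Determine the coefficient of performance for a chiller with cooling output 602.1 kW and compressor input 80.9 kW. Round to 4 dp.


COP = 602.1 / 80.9 = 7.4425

7.4425


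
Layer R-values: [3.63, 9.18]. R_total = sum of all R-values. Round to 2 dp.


R_total = 3.63 + 9.18 = 12.81

12.81


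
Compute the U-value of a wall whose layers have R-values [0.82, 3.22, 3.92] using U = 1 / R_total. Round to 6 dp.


R_total = 0.82 + 3.22 + 3.92 = 7.96
U = 1/7.96 = 0.125628

0.125628


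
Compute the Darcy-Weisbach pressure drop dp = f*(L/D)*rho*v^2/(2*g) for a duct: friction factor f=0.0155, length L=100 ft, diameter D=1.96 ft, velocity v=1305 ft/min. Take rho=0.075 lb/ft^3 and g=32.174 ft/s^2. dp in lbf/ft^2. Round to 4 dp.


v_fps = 1305/60 = 21.75 ft/s
dp = 0.0155*(100/1.96)*0.075*21.75^2/(2*32.174) = 0.4360 lbf/ft^2

0.4360 lbf/ft^2


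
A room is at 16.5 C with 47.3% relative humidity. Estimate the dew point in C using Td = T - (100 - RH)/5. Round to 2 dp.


Td = 16.5 - (100-47.3)/5 = 5.96 C

5.96 C


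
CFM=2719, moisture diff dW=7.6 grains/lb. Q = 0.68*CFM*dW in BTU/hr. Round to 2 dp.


Q = 0.68 * 2719 * 7.6 = 14051.79 BTU/hr

14051.79 BTU/hr


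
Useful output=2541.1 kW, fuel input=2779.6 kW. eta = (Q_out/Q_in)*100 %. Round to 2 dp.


eta = (2541.1/2779.6)*100 = 91.42 %

91.42 %


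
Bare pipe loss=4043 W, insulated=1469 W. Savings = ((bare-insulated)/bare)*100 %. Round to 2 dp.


Savings = ((4043-1469)/4043)*100 = 63.67 %

63.67 %


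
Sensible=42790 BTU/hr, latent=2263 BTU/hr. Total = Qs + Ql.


Qt = 42790 + 2263 = 45053 BTU/hr

45053 BTU/hr


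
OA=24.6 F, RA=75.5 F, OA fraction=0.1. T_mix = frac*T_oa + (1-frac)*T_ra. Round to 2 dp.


T_mix = 0.1*24.6 + 0.9*75.5 = 70.41 F

70.41 F


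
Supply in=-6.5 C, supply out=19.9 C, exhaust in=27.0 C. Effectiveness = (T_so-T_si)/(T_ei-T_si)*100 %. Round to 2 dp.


eff = (19.9-(-6.5))/(27.0-(-6.5))*100 = 78.81 %

78.81 %


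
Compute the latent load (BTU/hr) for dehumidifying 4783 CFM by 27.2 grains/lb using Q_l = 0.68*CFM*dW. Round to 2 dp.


Q = 0.68 * 4783 * 27.2 = 88466.37 BTU/hr

88466.37 BTU/hr


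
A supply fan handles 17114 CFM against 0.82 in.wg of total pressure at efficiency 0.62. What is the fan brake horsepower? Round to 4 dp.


BHP = 17114 * 0.82 / (6356 * 0.62) = 3.5611 hp

3.5611 hp


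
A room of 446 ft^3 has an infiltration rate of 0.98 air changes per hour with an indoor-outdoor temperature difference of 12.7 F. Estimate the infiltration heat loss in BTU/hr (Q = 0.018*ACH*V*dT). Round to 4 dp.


Q = 0.018 * 0.98 * 446 * 12.7 = 99.9165 BTU/hr

99.9165 BTU/hr


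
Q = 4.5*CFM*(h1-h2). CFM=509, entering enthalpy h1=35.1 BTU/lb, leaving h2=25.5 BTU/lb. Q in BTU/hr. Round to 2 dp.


Q = 4.5 * 509 * (35.1 - 25.5) = 21988.80 BTU/hr

21988.80 BTU/hr


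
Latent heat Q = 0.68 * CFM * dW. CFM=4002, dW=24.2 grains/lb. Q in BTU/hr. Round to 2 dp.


Q = 0.68 * 4002 * 24.2 = 65856.91 BTU/hr

65856.91 BTU/hr


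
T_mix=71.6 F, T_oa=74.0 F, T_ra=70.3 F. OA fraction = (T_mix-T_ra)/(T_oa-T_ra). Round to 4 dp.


frac = (71.6 - 70.3) / (74.0 - 70.3) = 0.3514

0.3514


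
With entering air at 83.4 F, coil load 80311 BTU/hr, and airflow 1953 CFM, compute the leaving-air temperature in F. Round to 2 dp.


dT = 80311/(1.08*1953) = 38.0758
T_leave = 83.4 - 38.0758 = 45.32 F

45.32 F


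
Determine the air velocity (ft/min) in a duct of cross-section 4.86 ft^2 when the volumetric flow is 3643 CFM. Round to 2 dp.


V = 3643 / 4.86 = 749.59 ft/min

749.59 ft/min


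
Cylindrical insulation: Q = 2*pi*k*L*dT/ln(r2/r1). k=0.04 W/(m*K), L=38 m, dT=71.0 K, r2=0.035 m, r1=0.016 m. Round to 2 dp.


Q = 2*pi*0.04*38*71.0/ln(0.035/0.016) = 866.27 W

866.27 W


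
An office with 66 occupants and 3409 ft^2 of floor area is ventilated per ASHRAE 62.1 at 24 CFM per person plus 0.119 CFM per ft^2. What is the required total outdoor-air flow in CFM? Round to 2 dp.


Total = 66*24 + 3409*0.119 = 1989.67 CFM

1989.67 CFM


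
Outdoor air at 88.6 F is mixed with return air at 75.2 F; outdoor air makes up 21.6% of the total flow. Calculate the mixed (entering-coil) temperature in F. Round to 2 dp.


T_mix = 75.2 + (21.6/100)*(88.6-75.2) = 78.09 F

78.09 F


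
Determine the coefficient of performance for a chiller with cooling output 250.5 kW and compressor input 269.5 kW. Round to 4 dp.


COP = 250.5 / 269.5 = 0.9295

0.9295


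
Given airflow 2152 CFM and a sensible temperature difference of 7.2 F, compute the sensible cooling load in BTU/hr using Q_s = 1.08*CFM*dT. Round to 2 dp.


Q = 1.08 * 2152 * 7.2 = 16733.95 BTU/hr

16733.95 BTU/hr


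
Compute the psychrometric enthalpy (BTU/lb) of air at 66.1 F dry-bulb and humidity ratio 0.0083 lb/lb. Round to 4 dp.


h = 0.24*66.1 + 0.0083*(1061+0.444*66.1) = 24.9139 BTU/lb

24.9139 BTU/lb


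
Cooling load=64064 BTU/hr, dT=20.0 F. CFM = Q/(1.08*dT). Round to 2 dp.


CFM = 64064 / (1.08 * 20.0) = 2965.93

2965.93 CFM


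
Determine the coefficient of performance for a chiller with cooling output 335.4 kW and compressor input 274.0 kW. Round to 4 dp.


COP = 335.4 / 274.0 = 1.2241

1.2241


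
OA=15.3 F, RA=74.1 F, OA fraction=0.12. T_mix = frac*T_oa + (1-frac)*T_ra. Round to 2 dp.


T_mix = 0.12*15.3 + 0.88*74.1 = 67.04 F

67.04 F


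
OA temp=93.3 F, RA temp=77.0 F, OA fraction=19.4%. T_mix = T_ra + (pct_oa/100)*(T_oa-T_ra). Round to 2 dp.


T_mix = 77.0 + (19.4/100)*(93.3-77.0) = 80.16 F

80.16 F


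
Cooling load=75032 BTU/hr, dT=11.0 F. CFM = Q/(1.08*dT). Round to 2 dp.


CFM = 75032 / (1.08 * 11.0) = 6315.82

6315.82 CFM


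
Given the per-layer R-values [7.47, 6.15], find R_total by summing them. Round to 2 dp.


R_total = 7.47 + 6.15 = 13.62

13.62


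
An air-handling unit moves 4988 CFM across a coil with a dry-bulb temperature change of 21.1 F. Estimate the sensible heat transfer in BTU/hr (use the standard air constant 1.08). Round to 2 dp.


Q = 1.08 * 4988 * 21.1 = 113666.54 BTU/hr

113666.54 BTU/hr


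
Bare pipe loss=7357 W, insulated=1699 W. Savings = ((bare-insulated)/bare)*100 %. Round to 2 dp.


Savings = ((7357-1699)/7357)*100 = 76.91 %

76.91 %


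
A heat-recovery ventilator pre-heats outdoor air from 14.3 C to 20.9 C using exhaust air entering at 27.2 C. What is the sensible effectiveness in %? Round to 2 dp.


eff = (20.9-14.3)/(27.2-14.3)*100 = 51.16 %

51.16 %


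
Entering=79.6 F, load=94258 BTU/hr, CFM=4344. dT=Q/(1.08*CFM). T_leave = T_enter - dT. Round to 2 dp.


dT = 94258/(1.08*4344) = 20.0911
T_leave = 79.6 - 20.0911 = 59.51 F

59.51 F


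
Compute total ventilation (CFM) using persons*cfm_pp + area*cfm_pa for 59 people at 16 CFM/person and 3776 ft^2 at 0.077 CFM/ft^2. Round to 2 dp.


Total = 59*16 + 3776*0.077 = 1234.75 CFM

1234.75 CFM


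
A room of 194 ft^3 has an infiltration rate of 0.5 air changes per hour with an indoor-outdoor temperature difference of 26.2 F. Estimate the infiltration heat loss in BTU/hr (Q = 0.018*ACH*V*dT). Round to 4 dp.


Q = 0.018 * 0.5 * 194 * 26.2 = 45.7452 BTU/hr

45.7452 BTU/hr


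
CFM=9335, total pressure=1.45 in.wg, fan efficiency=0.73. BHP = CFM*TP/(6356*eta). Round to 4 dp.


BHP = 9335 * 1.45 / (6356 * 0.73) = 2.9173 hp

2.9173 hp


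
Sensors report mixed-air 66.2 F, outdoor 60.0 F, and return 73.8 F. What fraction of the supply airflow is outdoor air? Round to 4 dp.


frac = (66.2 - 73.8) / (60.0 - 73.8) = 0.5507

0.5507


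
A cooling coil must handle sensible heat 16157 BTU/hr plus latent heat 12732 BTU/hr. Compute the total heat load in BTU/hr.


Qt = 16157 + 12732 = 28889 BTU/hr

28889 BTU/hr


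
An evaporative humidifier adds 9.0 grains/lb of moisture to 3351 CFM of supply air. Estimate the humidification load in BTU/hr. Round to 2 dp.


Q = 0.68 * 3351 * 9.0 = 20508.12 BTU/hr

20508.12 BTU/hr


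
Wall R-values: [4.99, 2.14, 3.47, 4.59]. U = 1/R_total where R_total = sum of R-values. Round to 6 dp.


R_total = 4.99 + 2.14 + 3.47 + 4.59 = 15.19
U = 1/15.19 = 0.065833

0.065833


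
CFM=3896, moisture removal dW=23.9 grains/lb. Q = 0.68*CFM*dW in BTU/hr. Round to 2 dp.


Q = 0.68 * 3896 * 23.9 = 63317.79 BTU/hr

63317.79 BTU/hr


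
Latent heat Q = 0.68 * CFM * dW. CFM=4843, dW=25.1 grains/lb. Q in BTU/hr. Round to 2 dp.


Q = 0.68 * 4843 * 25.1 = 82660.32 BTU/hr

82660.32 BTU/hr


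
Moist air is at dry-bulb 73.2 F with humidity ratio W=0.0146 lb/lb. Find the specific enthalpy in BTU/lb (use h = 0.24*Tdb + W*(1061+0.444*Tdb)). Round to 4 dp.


h = 0.24*73.2 + 0.0146*(1061+0.444*73.2) = 33.5331 BTU/lb

33.5331 BTU/lb


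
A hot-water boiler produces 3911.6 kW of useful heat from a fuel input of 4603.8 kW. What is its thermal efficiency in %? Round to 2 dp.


eta = (3911.6/4603.8)*100 = 84.96 %

84.96 %


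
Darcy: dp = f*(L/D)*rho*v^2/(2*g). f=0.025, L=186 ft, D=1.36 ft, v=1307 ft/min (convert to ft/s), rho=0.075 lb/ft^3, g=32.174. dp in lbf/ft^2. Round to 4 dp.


v_fps = 1307/60 = 21.7833 ft/s
dp = 0.025*(186/1.36)*0.075*21.7833^2/(2*32.174) = 1.8910 lbf/ft^2

1.8910 lbf/ft^2


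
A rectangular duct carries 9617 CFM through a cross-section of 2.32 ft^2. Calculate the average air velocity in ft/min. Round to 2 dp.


V = 9617 / 2.32 = 4145.26 ft/min

4145.26 ft/min


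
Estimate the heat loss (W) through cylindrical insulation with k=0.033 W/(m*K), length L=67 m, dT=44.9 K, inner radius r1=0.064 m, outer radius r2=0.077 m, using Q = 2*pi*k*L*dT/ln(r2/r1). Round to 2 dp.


Q = 2*pi*0.033*67*44.9/ln(0.077/0.064) = 3373.07 W

3373.07 W


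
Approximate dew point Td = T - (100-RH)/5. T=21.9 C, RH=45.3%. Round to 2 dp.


Td = 21.9 - (100-45.3)/5 = 10.96 C

10.96 C


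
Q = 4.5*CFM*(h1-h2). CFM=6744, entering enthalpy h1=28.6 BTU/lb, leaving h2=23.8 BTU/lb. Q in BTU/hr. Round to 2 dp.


Q = 4.5 * 6744 * (28.6 - 23.8) = 145670.40 BTU/hr

145670.40 BTU/hr


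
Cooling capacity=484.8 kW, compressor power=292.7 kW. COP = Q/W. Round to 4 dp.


COP = 484.8 / 292.7 = 1.6563

1.6563


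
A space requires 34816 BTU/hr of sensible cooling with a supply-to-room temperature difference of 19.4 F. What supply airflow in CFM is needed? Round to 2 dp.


CFM = 34816 / (1.08 * 19.4) = 1661.70

1661.70 CFM


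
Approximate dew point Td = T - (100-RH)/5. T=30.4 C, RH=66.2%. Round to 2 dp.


Td = 30.4 - (100-66.2)/5 = 23.64 C

23.64 C


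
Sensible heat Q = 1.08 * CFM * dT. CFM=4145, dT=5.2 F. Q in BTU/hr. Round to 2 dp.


Q = 1.08 * 4145 * 5.2 = 23278.32 BTU/hr

23278.32 BTU/hr


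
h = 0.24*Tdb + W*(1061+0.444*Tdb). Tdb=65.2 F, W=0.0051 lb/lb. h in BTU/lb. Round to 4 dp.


h = 0.24*65.2 + 0.0051*(1061+0.444*65.2) = 21.2067 BTU/lb

21.2067 BTU/lb


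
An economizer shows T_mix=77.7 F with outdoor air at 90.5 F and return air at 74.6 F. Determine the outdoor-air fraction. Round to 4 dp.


frac = (77.7 - 74.6) / (90.5 - 74.6) = 0.1950

0.1950


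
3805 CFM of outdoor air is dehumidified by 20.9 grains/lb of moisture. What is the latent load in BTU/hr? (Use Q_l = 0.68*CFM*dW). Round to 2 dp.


Q = 0.68 * 3805 * 20.9 = 54076.66 BTU/hr

54076.66 BTU/hr


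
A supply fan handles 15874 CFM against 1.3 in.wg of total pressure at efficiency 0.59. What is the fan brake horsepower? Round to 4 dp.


BHP = 15874 * 1.3 / (6356 * 0.59) = 5.5029 hp

5.5029 hp


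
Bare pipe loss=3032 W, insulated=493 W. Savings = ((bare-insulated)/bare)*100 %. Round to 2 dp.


Savings = ((3032-493)/3032)*100 = 83.74 %

83.74 %


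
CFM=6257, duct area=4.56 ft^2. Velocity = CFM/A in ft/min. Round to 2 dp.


V = 6257 / 4.56 = 1372.15 ft/min

1372.15 ft/min


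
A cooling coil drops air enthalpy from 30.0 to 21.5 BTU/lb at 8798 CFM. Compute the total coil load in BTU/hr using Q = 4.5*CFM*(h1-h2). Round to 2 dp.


Q = 4.5 * 8798 * (30.0 - 21.5) = 336523.50 BTU/hr

336523.50 BTU/hr


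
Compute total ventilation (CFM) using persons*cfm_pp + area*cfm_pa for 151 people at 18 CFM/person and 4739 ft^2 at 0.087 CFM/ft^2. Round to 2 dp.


Total = 151*18 + 4739*0.087 = 3130.29 CFM

3130.29 CFM


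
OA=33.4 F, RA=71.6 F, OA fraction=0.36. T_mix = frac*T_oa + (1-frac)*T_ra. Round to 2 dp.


T_mix = 0.36*33.4 + 0.64*71.6 = 57.85 F

57.85 F


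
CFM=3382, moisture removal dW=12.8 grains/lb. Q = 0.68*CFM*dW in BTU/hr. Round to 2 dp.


Q = 0.68 * 3382 * 12.8 = 29436.93 BTU/hr

29436.93 BTU/hr


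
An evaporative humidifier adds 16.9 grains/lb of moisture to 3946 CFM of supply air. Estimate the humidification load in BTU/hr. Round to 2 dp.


Q = 0.68 * 3946 * 16.9 = 45347.43 BTU/hr

45347.43 BTU/hr


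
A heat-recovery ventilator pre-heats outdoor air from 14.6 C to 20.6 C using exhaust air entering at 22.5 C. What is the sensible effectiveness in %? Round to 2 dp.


eff = (20.6-14.6)/(22.5-14.6)*100 = 75.95 %

75.95 %


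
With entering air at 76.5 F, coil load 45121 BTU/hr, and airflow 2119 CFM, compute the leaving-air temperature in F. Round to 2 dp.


dT = 45121/(1.08*2119) = 19.7162
T_leave = 76.5 - 19.7162 = 56.78 F

56.78 F


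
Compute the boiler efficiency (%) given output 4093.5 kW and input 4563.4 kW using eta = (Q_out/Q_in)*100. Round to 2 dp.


eta = (4093.5/4563.4)*100 = 89.70 %

89.70 %


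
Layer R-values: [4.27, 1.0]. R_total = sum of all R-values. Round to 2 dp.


R_total = 4.27 + 1.0 = 5.27

5.27


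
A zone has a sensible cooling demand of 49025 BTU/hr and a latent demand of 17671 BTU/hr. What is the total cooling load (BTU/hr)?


Qt = 49025 + 17671 = 66696 BTU/hr

66696 BTU/hr


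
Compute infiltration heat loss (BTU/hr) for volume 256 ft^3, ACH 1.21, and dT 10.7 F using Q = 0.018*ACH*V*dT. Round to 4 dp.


Q = 0.018 * 1.21 * 256 * 10.7 = 59.6598 BTU/hr

59.6598 BTU/hr


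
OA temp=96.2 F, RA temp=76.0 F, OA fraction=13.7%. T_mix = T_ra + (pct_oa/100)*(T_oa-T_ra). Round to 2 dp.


T_mix = 76.0 + (13.7/100)*(96.2-76.0) = 78.77 F

78.77 F


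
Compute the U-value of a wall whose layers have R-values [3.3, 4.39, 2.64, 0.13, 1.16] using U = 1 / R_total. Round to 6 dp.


R_total = 3.3 + 4.39 + 2.64 + 0.13 + 1.16 = 11.62
U = 1/11.62 = 0.086059

0.086059


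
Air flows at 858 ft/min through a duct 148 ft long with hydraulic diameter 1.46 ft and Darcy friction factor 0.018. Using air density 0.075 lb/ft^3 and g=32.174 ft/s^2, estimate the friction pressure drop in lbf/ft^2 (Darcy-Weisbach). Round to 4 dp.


v_fps = 858/60 = 14.3 ft/s
dp = 0.018*(148/1.46)*0.075*14.3^2/(2*32.174) = 0.4349 lbf/ft^2

0.4349 lbf/ft^2


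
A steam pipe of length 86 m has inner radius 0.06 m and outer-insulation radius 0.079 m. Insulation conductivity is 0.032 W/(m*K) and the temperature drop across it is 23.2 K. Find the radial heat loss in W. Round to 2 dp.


Q = 2*pi*0.032*86*23.2/ln(0.079/0.06) = 1458.21 W

1458.21 W


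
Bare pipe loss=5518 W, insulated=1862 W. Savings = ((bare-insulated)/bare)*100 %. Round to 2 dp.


Savings = ((5518-1862)/5518)*100 = 66.26 %

66.26 %


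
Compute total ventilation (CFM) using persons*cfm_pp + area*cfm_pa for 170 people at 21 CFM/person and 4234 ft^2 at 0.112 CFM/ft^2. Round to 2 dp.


Total = 170*21 + 4234*0.112 = 4044.21 CFM

4044.21 CFM


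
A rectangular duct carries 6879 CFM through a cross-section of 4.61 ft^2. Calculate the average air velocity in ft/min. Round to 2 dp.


V = 6879 / 4.61 = 1492.19 ft/min

1492.19 ft/min


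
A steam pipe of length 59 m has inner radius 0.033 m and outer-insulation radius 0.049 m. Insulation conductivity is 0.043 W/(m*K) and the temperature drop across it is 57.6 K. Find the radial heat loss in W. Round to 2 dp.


Q = 2*pi*0.043*59*57.6/ln(0.049/0.033) = 2322.64 W

2322.64 W


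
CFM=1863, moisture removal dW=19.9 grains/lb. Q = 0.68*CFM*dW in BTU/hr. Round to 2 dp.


Q = 0.68 * 1863 * 19.9 = 25210.12 BTU/hr

25210.12 BTU/hr


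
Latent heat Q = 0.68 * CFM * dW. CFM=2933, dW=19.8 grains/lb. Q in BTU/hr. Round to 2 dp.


Q = 0.68 * 2933 * 19.8 = 39489.91 BTU/hr

39489.91 BTU/hr


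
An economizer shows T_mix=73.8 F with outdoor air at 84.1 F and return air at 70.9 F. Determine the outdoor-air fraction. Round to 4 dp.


frac = (73.8 - 70.9) / (84.1 - 70.9) = 0.2197

0.2197


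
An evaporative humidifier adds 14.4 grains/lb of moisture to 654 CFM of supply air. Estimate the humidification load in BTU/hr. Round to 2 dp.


Q = 0.68 * 654 * 14.4 = 6403.97 BTU/hr

6403.97 BTU/hr


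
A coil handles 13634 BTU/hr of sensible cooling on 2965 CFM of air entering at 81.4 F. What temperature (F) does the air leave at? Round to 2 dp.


dT = 13634/(1.08*2965) = 4.2577
T_leave = 81.4 - 4.2577 = 77.14 F

77.14 F


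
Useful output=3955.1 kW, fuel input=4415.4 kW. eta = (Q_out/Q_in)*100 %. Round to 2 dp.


eta = (3955.1/4415.4)*100 = 89.58 %

89.58 %


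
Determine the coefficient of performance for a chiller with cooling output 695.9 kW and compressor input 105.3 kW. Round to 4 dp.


COP = 695.9 / 105.3 = 6.6087

6.6087


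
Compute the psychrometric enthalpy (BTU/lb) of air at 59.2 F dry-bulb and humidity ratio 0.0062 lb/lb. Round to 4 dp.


h = 0.24*59.2 + 0.0062*(1061+0.444*59.2) = 20.9492 BTU/lb

20.9492 BTU/lb


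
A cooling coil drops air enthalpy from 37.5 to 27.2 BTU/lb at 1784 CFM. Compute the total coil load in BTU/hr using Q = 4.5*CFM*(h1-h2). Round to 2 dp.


Q = 4.5 * 1784 * (37.5 - 27.2) = 82688.40 BTU/hr

82688.40 BTU/hr


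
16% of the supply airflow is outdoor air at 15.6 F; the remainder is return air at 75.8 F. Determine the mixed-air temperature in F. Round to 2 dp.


T_mix = 0.16*15.6 + 0.84*75.8 = 66.17 F

66.17 F


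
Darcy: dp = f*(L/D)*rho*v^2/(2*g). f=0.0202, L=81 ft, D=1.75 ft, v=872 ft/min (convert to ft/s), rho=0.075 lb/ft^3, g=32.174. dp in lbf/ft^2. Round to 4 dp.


v_fps = 872/60 = 14.5333 ft/s
dp = 0.0202*(81/1.75)*0.075*14.5333^2/(2*32.174) = 0.2302 lbf/ft^2

0.2302 lbf/ft^2


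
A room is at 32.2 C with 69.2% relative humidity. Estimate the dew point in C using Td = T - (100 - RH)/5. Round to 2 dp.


Td = 32.2 - (100-69.2)/5 = 26.04 C

26.04 C


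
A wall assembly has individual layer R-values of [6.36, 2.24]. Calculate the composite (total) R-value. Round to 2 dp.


R_total = 6.36 + 2.24 = 8.60

8.60


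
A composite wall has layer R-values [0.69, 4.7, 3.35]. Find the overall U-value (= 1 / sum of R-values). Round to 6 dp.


R_total = 0.69 + 4.7 + 3.35 = 8.74
U = 1/8.74 = 0.114416

0.114416


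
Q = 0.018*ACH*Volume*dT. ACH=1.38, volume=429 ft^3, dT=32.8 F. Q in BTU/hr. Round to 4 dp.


Q = 0.018 * 1.38 * 429 * 32.8 = 349.5286 BTU/hr

349.5286 BTU/hr


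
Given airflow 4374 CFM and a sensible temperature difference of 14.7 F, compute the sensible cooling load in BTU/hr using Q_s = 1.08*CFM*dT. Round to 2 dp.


Q = 1.08 * 4374 * 14.7 = 69441.62 BTU/hr

69441.62 BTU/hr


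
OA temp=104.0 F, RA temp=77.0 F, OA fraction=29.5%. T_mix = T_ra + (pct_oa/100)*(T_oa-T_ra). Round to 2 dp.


T_mix = 77.0 + (29.5/100)*(104.0-77.0) = 84.97 F

84.97 F


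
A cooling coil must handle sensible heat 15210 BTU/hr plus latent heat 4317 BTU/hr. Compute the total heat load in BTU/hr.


Qt = 15210 + 4317 = 19527 BTU/hr

19527 BTU/hr


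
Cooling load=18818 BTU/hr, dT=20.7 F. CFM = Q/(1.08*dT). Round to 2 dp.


CFM = 18818 / (1.08 * 20.7) = 841.74

841.74 CFM


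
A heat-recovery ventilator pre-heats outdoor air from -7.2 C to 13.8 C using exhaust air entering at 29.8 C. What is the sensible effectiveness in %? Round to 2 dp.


eff = (13.8-(-7.2))/(29.8-(-7.2))*100 = 56.76 %

56.76 %


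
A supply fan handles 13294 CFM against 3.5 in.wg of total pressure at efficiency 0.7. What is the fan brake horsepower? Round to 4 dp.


BHP = 13294 * 3.5 / (6356 * 0.7) = 10.4578 hp

10.4578 hp


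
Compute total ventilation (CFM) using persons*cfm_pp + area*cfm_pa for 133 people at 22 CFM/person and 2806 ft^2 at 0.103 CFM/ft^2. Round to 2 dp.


Total = 133*22 + 2806*0.103 = 3215.02 CFM

3215.02 CFM


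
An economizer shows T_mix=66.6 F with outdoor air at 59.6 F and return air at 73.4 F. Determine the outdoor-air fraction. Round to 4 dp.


frac = (66.6 - 73.4) / (59.6 - 73.4) = 0.4928

0.4928


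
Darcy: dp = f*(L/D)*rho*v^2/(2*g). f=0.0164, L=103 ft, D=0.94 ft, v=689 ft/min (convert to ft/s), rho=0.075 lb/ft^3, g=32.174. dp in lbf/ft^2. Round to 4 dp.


v_fps = 689/60 = 11.4833 ft/s
dp = 0.0164*(103/0.94)*0.075*11.4833^2/(2*32.174) = 0.2762 lbf/ft^2

0.2762 lbf/ft^2


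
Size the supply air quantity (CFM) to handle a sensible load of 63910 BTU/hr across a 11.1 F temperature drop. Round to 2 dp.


CFM = 63910 / (1.08 * 11.1) = 5331.16

5331.16 CFM


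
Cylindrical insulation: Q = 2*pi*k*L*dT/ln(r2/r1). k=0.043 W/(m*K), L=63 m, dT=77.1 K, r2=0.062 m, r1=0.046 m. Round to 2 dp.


Q = 2*pi*0.043*63*77.1/ln(0.062/0.046) = 4396.52 W

4396.52 W


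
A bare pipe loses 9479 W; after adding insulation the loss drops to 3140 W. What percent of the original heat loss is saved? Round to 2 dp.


Savings = ((9479-3140)/9479)*100 = 66.87 %

66.87 %


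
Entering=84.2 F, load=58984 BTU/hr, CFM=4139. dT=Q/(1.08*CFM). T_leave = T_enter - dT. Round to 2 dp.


dT = 58984/(1.08*4139) = 13.1952
T_leave = 84.2 - 13.1952 = 71.00 F

71.00 F


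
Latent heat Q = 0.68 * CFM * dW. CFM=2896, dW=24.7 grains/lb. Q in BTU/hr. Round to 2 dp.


Q = 0.68 * 2896 * 24.7 = 48641.22 BTU/hr

48641.22 BTU/hr


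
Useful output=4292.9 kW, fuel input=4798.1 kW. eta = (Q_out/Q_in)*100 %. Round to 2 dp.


eta = (4292.9/4798.1)*100 = 89.47 %

89.47 %


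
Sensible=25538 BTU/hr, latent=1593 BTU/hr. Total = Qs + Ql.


Qt = 25538 + 1593 = 27131 BTU/hr

27131 BTU/hr


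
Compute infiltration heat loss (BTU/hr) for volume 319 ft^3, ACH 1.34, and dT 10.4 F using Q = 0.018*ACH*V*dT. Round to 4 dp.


Q = 0.018 * 1.34 * 319 * 10.4 = 80.0205 BTU/hr

80.0205 BTU/hr


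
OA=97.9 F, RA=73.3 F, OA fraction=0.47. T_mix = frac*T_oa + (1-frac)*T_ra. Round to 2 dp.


T_mix = 0.47*97.9 + 0.53*73.3 = 84.86 F

84.86 F


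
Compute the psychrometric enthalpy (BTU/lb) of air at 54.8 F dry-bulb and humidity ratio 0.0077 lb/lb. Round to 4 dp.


h = 0.24*54.8 + 0.0077*(1061+0.444*54.8) = 21.5091 BTU/lb

21.5091 BTU/lb


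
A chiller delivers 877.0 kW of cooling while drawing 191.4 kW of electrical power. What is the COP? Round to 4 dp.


COP = 877.0 / 191.4 = 4.5820

4.5820


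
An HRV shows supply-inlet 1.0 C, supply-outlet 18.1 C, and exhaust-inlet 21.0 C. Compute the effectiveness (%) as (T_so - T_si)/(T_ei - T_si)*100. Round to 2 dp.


eff = (18.1-1.0)/(21.0-1.0)*100 = 85.50 %

85.50 %


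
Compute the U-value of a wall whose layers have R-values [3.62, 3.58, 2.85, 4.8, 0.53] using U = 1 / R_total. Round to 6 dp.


R_total = 3.62 + 3.58 + 2.85 + 4.8 + 0.53 = 15.38
U = 1/15.38 = 0.065020

0.065020


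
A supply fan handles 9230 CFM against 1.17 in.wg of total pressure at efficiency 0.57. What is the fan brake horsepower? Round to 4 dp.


BHP = 9230 * 1.17 / (6356 * 0.57) = 2.9808 hp

2.9808 hp


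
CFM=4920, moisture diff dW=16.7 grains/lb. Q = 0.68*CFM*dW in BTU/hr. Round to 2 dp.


Q = 0.68 * 4920 * 16.7 = 55871.52 BTU/hr

55871.52 BTU/hr


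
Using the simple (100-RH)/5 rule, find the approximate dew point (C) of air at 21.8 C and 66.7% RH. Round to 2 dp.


Td = 21.8 - (100-66.7)/5 = 15.14 C

15.14 C


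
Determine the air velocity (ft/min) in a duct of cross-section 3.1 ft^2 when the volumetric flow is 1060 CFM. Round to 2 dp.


V = 1060 / 3.1 = 341.94 ft/min

341.94 ft/min


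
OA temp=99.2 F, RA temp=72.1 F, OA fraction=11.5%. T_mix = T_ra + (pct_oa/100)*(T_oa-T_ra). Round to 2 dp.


T_mix = 72.1 + (11.5/100)*(99.2-72.1) = 75.22 F

75.22 F


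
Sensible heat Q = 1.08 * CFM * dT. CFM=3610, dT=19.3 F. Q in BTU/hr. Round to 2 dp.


Q = 1.08 * 3610 * 19.3 = 75246.84 BTU/hr

75246.84 BTU/hr


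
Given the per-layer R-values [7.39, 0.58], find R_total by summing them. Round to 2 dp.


R_total = 7.39 + 0.58 = 7.97

7.97


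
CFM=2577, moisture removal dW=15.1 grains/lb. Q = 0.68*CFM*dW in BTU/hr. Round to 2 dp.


Q = 0.68 * 2577 * 15.1 = 26460.64 BTU/hr

26460.64 BTU/hr


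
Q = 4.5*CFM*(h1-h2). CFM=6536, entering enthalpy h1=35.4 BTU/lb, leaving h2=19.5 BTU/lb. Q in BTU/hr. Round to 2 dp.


Q = 4.5 * 6536 * (35.4 - 19.5) = 467650.80 BTU/hr

467650.80 BTU/hr


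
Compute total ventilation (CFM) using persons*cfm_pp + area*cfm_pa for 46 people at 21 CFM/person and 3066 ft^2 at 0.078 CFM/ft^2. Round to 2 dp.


Total = 46*21 + 3066*0.078 = 1205.15 CFM

1205.15 CFM


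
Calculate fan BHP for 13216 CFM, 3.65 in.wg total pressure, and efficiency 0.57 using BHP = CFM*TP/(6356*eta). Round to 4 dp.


BHP = 13216 * 3.65 / (6356 * 0.57) = 13.3148 hp

13.3148 hp


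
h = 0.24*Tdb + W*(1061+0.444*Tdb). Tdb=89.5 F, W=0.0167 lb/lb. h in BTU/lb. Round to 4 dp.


h = 0.24*89.5 + 0.0167*(1061+0.444*89.5) = 39.8623 BTU/lb

39.8623 BTU/lb


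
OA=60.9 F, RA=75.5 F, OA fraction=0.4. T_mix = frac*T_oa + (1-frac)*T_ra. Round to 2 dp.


T_mix = 0.4*60.9 + 0.6*75.5 = 69.66 F

69.66 F


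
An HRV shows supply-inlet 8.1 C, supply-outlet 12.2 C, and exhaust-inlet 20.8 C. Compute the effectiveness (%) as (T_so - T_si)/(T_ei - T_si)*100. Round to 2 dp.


eff = (12.2-8.1)/(20.8-8.1)*100 = 32.28 %

32.28 %


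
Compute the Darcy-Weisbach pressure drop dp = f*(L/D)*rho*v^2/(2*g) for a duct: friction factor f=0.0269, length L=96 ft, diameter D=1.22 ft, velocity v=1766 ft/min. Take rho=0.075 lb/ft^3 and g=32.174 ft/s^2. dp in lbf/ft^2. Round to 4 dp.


v_fps = 1766/60 = 29.4333 ft/s
dp = 0.0269*(96/1.22)*0.075*29.4333^2/(2*32.174) = 2.1373 lbf/ft^2

2.1373 lbf/ft^2


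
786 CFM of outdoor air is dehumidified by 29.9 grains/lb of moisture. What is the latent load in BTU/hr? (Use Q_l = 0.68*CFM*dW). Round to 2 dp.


Q = 0.68 * 786 * 29.9 = 15980.95 BTU/hr

15980.95 BTU/hr


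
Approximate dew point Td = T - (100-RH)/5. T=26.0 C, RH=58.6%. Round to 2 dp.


Td = 26.0 - (100-58.6)/5 = 17.72 C

17.72 C


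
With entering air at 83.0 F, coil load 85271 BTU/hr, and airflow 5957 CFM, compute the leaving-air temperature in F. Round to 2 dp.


dT = 85271/(1.08*5957) = 13.2541
T_leave = 83.0 - 13.2541 = 69.75 F

69.75 F


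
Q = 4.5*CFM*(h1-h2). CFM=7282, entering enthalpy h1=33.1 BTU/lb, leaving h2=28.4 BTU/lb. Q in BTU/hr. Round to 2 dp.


Q = 4.5 * 7282 * (33.1 - 28.4) = 154014.30 BTU/hr

154014.30 BTU/hr


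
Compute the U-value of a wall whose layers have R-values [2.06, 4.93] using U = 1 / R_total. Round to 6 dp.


R_total = 2.06 + 4.93 = 6.99
U = 1/6.99 = 0.143062

0.143062


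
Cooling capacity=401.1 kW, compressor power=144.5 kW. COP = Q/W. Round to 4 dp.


COP = 401.1 / 144.5 = 2.7758

2.7758


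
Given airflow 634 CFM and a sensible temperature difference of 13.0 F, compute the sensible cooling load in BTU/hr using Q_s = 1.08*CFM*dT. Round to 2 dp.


Q = 1.08 * 634 * 13.0 = 8901.36 BTU/hr

8901.36 BTU/hr


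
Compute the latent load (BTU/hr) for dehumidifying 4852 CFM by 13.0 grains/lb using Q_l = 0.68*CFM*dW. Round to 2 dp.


Q = 0.68 * 4852 * 13.0 = 42891.68 BTU/hr

42891.68 BTU/hr


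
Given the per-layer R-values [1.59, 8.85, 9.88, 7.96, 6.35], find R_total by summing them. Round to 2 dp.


R_total = 1.59 + 8.85 + 9.88 + 7.96 + 6.35 = 34.63

34.63


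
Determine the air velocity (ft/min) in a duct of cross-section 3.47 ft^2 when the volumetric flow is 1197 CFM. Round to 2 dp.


V = 1197 / 3.47 = 344.96 ft/min

344.96 ft/min


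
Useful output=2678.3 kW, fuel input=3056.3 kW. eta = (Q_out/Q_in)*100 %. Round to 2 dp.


eta = (2678.3/3056.3)*100 = 87.63 %

87.63 %


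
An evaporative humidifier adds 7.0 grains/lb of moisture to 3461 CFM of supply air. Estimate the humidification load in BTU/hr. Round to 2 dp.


Q = 0.68 * 3461 * 7.0 = 16474.36 BTU/hr

16474.36 BTU/hr


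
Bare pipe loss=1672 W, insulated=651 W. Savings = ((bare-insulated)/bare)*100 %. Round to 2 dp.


Savings = ((1672-651)/1672)*100 = 61.06 %

61.06 %


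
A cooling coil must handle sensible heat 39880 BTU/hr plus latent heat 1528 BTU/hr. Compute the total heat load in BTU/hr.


Qt = 39880 + 1528 = 41408 BTU/hr

41408 BTU/hr


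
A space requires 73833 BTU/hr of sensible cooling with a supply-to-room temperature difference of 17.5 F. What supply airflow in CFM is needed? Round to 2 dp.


CFM = 73833 / (1.08 * 17.5) = 3906.51

3906.51 CFM


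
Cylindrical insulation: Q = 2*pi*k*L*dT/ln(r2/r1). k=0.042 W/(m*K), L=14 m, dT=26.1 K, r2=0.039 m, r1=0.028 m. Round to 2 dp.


Q = 2*pi*0.042*14*26.1/ln(0.039/0.028) = 291.01 W

291.01 W


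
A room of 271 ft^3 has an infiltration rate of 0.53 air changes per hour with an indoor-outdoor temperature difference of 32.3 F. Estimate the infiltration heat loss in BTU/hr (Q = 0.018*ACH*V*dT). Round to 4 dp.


Q = 0.018 * 0.53 * 271 * 32.3 = 83.5065 BTU/hr

83.5065 BTU/hr


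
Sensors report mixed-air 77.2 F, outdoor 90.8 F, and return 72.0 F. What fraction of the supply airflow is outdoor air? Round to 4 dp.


frac = (77.2 - 72.0) / (90.8 - 72.0) = 0.2766

0.2766


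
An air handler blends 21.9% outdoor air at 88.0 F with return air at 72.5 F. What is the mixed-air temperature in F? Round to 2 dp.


T_mix = 72.5 + (21.9/100)*(88.0-72.5) = 75.89 F

75.89 F


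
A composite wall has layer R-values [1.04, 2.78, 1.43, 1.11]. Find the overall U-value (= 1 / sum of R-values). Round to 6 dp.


R_total = 1.04 + 2.78 + 1.43 + 1.11 = 6.36
U = 1/6.36 = 0.157233

0.157233


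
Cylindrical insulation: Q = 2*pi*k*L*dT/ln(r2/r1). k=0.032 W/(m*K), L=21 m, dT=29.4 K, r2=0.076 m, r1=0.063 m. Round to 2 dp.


Q = 2*pi*0.032*21*29.4/ln(0.076/0.063) = 661.71 W

661.71 W


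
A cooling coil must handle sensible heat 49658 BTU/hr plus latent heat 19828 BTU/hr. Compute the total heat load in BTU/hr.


Qt = 49658 + 19828 = 69486 BTU/hr

69486 BTU/hr


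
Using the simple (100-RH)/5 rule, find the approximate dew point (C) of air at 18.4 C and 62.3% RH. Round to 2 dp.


Td = 18.4 - (100-62.3)/5 = 10.86 C

10.86 C


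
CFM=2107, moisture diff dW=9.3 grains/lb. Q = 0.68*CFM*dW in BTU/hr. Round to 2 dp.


Q = 0.68 * 2107 * 9.3 = 13324.67 BTU/hr

13324.67 BTU/hr


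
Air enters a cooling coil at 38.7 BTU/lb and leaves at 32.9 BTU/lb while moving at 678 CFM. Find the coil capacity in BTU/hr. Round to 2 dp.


Q = 4.5 * 678 * (38.7 - 32.9) = 17695.80 BTU/hr

17695.80 BTU/hr


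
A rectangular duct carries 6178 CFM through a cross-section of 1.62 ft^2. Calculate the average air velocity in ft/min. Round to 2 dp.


V = 6178 / 1.62 = 3813.58 ft/min

3813.58 ft/min


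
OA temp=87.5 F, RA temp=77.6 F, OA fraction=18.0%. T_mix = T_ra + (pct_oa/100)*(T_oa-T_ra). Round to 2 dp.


T_mix = 77.6 + (18.0/100)*(87.5-77.6) = 79.38 F

79.38 F


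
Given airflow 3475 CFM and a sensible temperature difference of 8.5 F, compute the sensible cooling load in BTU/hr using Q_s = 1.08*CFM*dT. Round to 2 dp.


Q = 1.08 * 3475 * 8.5 = 31900.50 BTU/hr

31900.50 BTU/hr
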